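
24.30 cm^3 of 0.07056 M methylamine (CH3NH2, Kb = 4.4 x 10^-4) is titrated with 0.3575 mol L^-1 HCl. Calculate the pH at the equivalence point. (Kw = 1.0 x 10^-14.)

n(CH3NH2) = 0.07056 x 0.02430 = 0.001715 mol; V(HCl) at equivalence = 0.001715/0.3575 = 0.004796 L.
At equivalence the base is fully converted to CH3NH3+; total volume = 0.02910 L, so [CH3NH3+] = 0.001715/0.02910 = 0.05893 M.
Ka(CH3NH3+) = Kw/Kb = 1.0e-14 / 4.4 x 10^-4 = 2.27e-11.
[H^+] = sqrt(Ka x [CH3NH3+]) = sqrt(2.27e-11 x 0.05893) = 1.16e-6 M.
pH = -log(1.16e-6) = 5.94.

5.94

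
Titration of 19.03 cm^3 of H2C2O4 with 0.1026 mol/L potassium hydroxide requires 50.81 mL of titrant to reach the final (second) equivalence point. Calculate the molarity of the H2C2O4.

n(KOH) = 0.1026 x 0.05081 = 0.005213 mol.
At the final (second) equivalence point, 2 mol OH^- react per mol H2C2O4, so n(H2C2O4) = 0.005213 / 2 = 0.002607 mol.
[H2C2O4] = 0.002607 / 0.01903 L = 0.137 M.

0.137 M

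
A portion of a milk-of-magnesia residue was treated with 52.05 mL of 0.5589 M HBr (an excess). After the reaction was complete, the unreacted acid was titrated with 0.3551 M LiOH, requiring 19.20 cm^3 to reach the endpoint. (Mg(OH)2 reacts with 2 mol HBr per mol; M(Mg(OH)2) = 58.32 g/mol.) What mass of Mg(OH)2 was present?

0.649 g

Total n(HBr) added = 0.5589 x 0.05205 = 0.02909 mol.
n(LiOH) used = 0.3551 x 0.01920 = 0.006818 mol, which equals the excess n(HBr).
So n(HBr) consumed by the sample = 0.02909 - 0.006818 = 0.02227 mol.
n(Mg(OH)2) = 0.02227 / 2 = 0.01114 mol.
mass = 0.01114 mol x 58.32 g/mol = 0.649 g.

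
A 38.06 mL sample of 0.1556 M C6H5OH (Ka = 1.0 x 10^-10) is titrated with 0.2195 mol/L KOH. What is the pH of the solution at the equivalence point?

11.48

n(C6H5OH) = 0.1556 x 0.03806 = 0.005922 mol; V(KOH) at equivalence = 0.005922/0.2195 = 0.02698 L.
At equivalence all the acid is converted to C6H5O-; total volume = 0.03806 + 0.02698 = 0.06504 L, so [C6H5O-] = 0.005922/0.06504 = 0.09105 M.
Kb = Kw/Ka = 1.0e-14 / 1.0 x 10^-10 = 0.000100.
[OH^-] = sqrt(Kb x [C6H5O-]) = sqrt(0.000100 x 0.09105) = 0.00302 M.
pOH = 2.52, so pH = 14.00 - 2.52 = 11.48.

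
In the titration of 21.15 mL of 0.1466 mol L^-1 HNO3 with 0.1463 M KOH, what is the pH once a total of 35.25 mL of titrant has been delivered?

12.56

n(acid) = 0.1466 x 0.02115 = 0.003101 mol; n(KOH) added = 0.1463 x 0.03525 = 0.005157 mol.
Base is in excess by 0.005157 - 0.003101 = 0.002056 mol in a total volume of 0.05640 L.
[OH^-] = 0.002056/0.05640 = 0.03646 M, so pOH = 1.44 and pH = 14.00 - 1.44 = 12.56.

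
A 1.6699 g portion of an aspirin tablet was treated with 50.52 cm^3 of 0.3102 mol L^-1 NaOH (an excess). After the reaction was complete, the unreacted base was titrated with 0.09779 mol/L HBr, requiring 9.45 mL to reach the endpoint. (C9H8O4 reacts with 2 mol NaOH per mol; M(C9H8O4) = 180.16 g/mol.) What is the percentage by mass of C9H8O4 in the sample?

Total n(NaOH) added = 0.3102 x 0.05052 = 0.01567 mol.
n(HBr) used = 0.09779 x 0.009450 = 0.0009241 mol, which equals the excess n(NaOH).
So n(NaOH) consumed by the sample = 0.01567 - 0.0009241 = 0.01475 mol.
n(C9H8O4) = 0.01475 / 2 = 0.007374 mol.
mass C9H8O4 = 0.007374 x 180.16 = 1.328 g, so %C9H8O4 = 1.328/1.6699 x 100 = 79.6%.

79.6%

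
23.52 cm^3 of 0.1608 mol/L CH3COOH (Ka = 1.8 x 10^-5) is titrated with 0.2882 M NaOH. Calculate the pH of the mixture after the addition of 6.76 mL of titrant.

Initial n(CH3COOH) = 0.1608 x 0.02352 = 0.003782 mol.
n(NaOH) added = 0.2882 x 0.006760 = 0.001948 mol, converting that many moles of CH3COOH to CH3COO-.
Remaining n(CH3COOH) = 0.001834 mol; n(CH3COO-) = 0.001948 mol.
By Henderson-Hasselbalch, pH = pKa + log([A^-]/[HA]) = 4.74 + log(0.001948/0.001834) = 4.74 + (+0.03) = 4.77.

4.77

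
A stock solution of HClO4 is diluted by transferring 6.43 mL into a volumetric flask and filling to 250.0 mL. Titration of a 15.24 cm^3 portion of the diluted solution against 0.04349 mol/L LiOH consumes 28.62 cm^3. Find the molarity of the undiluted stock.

3.18 M

n(LiOH) = 0.04349 x 0.02862 = 0.001245 mol.
n(HClO4) in the aliquot = 0.001245 mol.
[diluted HClO4] = 0.001245 / 0.01524 = 0.08167 M.
Dilution factor = 250.0/6.430 = 38.88, so [stock] = 0.08167 x 38.88 = 3.18 M.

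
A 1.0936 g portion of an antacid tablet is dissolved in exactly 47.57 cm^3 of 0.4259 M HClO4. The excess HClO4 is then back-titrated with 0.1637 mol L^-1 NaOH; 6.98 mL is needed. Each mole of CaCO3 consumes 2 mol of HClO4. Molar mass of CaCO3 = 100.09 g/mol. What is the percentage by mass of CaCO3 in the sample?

Total n(HClO4) added = 0.4259 x 0.04757 = 0.02026 mol.
n(NaOH) used = 0.1637 x 0.006980 = 0.001143 mol, which equals the excess n(HClO4).
So n(HClO4) consumed by the sample = 0.02026 - 0.001143 = 0.01912 mol.
n(CaCO3) = 0.01912 / 2 = 0.009559 mol.
mass CaCO3 = 0.009559 x 100.09 = 0.9567 g, so %CaCO3 = 0.9567/1.0936 x 100 = 87.5%.

87.5%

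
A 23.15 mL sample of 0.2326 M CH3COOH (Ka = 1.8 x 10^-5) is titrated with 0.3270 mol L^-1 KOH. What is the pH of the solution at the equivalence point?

n(CH3COOH) = 0.2326 x 0.02315 = 0.005385 mol; V(KOH) at equivalence = 0.005385/0.3270 = 0.01647 L.
At equivalence all the acid is converted to CH3COO-; total volume = 0.02315 + 0.01647 = 0.03962 L, so [CH3COO-] = 0.005385/0.03962 = 0.1359 M.
Kb = Kw/Ka = 1.0e-14 / 1.8 x 10^-5 = 5.56e-10.
[OH^-] = sqrt(Kb x [CH3COO-]) = sqrt(5.56e-10 x 0.1359) = 8.69e-6 M.
pOH = 5.06, so pH = 14.00 - 5.06 = 8.94.

8.94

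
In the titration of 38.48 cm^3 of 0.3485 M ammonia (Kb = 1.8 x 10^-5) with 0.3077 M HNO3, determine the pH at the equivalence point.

n(NH3) = 0.3485 x 0.03848 = 0.01341 mol; V(HNO3) at equivalence = 0.01341/0.3077 = 0.04358 L.
At equivalence the base is fully converted to NH4+; total volume = 0.08206 L, so [NH4+] = 0.01341/0.08206 = 0.1634 M.
Ka(NH4+) = Kw/Kb = 1.0e-14 / 1.8 x 10^-5 = 5.56e-10.
[H^+] = sqrt(Ka x [NH4+]) = sqrt(5.56e-10 x 0.1634) = 9.53e-6 M.
pH = -log(9.53e-6) = 5.02.

5.02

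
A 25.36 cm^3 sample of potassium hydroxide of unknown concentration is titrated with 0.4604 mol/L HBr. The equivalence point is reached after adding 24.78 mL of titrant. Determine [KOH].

n(HBr) delivered = 0.4604 x 0.02478 = 0.01141 mol.
For a 1:1 reaction, n(KOH) = 0.01141 mol.
[KOH] = 0.01141 mol / 0.02536 L = 0.450 M.

0.450 M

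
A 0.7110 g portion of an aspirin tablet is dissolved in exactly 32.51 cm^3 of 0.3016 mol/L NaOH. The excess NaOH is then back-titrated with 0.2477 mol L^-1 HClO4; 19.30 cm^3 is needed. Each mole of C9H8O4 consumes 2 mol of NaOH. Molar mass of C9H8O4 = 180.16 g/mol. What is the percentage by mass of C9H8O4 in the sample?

63.7%

Total n(NaOH) added = 0.3016 x 0.03251 = 0.009805 mol.
n(HClO4) used = 0.2477 x 0.01930 = 0.004781 mol, which equals the excess n(NaOH).
So n(NaOH) consumed by the sample = 0.009805 - 0.004781 = 0.005024 mol.
n(C9H8O4) = 0.005024 / 2 = 0.002512 mol.
mass C9H8O4 = 0.002512 x 180.16 = 0.4526 g, so %C9H8O4 = 0.4526/0.7110 x 100 = 63.7%.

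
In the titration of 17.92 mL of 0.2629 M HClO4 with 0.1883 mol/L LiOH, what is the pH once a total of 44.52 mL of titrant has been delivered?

12.77

n(acid) = 0.2629 x 0.01792 = 0.004711 mol; n(LiOH) added = 0.1883 x 0.04452 = 0.008383 mol.
Base is in excess by 0.008383 - 0.004711 = 0.003672 mol in a total volume of 0.06244 L.
[OH^-] = 0.003672/0.06244 = 0.05881 M, so pOH = 1.23 and pH = 14.00 - 1.23 = 12.77.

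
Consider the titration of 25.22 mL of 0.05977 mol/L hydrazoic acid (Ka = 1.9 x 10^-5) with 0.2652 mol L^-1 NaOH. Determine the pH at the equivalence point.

n(HN3) = 0.05977 x 0.02522 = 0.001507 mol; V(NaOH) at equivalence = 0.001507/0.2652 = 0.005684 L.
At equivalence all the acid is converted to N3-; total volume = 0.02522 + 0.005684 = 0.03090 L, so [N3-] = 0.001507/0.03090 = 0.04878 M.
Kb = Kw/Ka = 1.0e-14 / 1.9 x 10^-5 = 5.26e-10.
[OH^-] = sqrt(Kb x [N3-]) = sqrt(5.26e-10 x 0.04878) = 5.07e-6 M.
pOH = 5.30, so pH = 14.00 - 5.30 = 8.70.

8.70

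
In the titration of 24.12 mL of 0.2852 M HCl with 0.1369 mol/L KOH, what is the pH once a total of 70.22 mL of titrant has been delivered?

n(acid) = 0.2852 x 0.02412 = 0.006879 mol; n(KOH) added = 0.1369 x 0.07022 = 0.009613 mol.
Base is in excess by 0.009613 - 0.006879 = 0.002734 mol in a total volume of 0.09434 L.
[OH^-] = 0.002734/0.09434 = 0.02898 M, so pOH = 1.54 and pH = 14.00 - 1.54 = 12.46.

12.46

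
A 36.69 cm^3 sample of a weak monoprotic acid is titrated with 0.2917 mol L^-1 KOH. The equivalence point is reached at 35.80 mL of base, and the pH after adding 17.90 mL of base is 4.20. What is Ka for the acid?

6.3 x 10^-5

17.90 mL is half of the equivalence volume, so this is the half-equivalence point where [HA] = [A^-].
At half-equivalence pH = pKa, so pKa = 4.20.
Ka = 10^(-4.20) = 6.3 x 10^-5.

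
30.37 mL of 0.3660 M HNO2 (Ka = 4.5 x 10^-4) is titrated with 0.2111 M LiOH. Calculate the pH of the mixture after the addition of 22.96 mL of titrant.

3.24

Initial n(HNO2) = 0.3660 x 0.03037 = 0.01112 mol.
n(LiOH) added = 0.2111 x 0.02296 = 0.004847 mol, converting that many moles of HNO2 to NO2-.
Remaining n(HNO2) = 0.006269 mol; n(NO2-) = 0.004847 mol.
By Henderson-Hasselbalch, pH = pKa + log([A^-]/[HA]) = 3.35 + log(0.004847/0.006269) = 3.35 + (-0.11) = 3.24.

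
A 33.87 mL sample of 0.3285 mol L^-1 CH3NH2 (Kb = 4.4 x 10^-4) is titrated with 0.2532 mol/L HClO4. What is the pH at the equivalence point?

n(CH3NH2) = 0.3285 x 0.03387 = 0.01113 mol; V(HClO4) at equivalence = 0.01113/0.2532 = 0.04394 L.
At equivalence the base is fully converted to CH3NH3+; total volume = 0.07781 L, so [CH3NH3+] = 0.01113/0.07781 = 0.1430 M.
Ka(CH3NH3+) = Kw/Kb = 1.0e-14 / 4.4 x 10^-4 = 2.27e-11.
[H^+] = sqrt(Ka x [CH3NH3+]) = sqrt(2.27e-11 x 0.1430) = 1.80e-6 M.
pH = -log(1.80e-6) = 5.74.

5.74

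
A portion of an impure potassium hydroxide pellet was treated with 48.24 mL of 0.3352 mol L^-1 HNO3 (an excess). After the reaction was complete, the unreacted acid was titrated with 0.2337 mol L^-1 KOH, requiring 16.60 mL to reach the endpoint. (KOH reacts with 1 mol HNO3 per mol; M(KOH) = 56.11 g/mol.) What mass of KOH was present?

Total n(HNO3) added = 0.3352 x 0.04824 = 0.01617 mol.
n(KOH) used = 0.2337 x 0.01660 = 0.003879 mol, which equals the excess n(HNO3).
So n(HNO3) consumed by the sample = 0.01617 - 0.003879 = 0.01229 mol.
n(KOH) = 0.01229 / 1 = 0.01229 mol.
mass = 0.01229 mol x 56.11 g/mol = 0.690 g.

0.690 g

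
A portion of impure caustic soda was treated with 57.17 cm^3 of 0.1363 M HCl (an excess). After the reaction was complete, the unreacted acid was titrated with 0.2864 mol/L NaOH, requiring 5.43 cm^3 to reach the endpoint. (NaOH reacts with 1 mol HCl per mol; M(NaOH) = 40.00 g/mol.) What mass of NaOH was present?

0.249 g

Total n(HCl) added = 0.1363 x 0.05717 = 0.007792 mol.
n(NaOH) used = 0.2864 x 0.005430 = 0.001555 mol, which equals the excess n(HCl).
So n(HCl) consumed by the sample = 0.007792 - 0.001555 = 0.006237 mol.
n(NaOH) = 0.006237 / 1 = 0.006237 mol.
mass = 0.006237 mol x 40.00 g/mol = 0.249 g.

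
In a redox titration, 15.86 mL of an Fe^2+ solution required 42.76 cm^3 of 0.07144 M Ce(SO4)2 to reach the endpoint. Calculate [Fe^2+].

0.193 M

n(Ce(SO4)2) = 0.07144 x 0.04276 = 0.003055 mol.
From the balanced equation, 1 mol Ce(SO4)2 reacts with 1 mol Fe^2+, so n(Fe^2+) = 0.003055 x 1/1 = 0.003055 mol.
[Fe^2+] = 0.003055 / 0.01586 L = 0.193 M.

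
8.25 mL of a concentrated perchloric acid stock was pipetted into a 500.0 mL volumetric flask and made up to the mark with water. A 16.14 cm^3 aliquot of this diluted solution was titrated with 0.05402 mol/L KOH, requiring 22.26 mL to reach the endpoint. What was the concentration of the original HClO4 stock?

4.52 M

n(KOH) = 0.05402 x 0.02226 = 0.001202 mol.
n(HClO4) in the aliquot = 0.001202 mol.
[diluted HClO4] = 0.001202 / 0.01614 = 0.07450 M.
Dilution factor = 500.0/8.250 = 60.61, so [stock] = 0.07450 x 60.61 = 4.52 M.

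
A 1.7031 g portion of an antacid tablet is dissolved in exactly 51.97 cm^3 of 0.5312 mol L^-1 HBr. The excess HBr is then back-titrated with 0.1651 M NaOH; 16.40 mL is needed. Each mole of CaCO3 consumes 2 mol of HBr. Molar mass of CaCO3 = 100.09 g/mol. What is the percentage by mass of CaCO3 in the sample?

Total n(HBr) added = 0.5312 x 0.05197 = 0.02761 mol.
n(NaOH) used = 0.1651 x 0.01640 = 0.002708 mol, which equals the excess n(HBr).
So n(HBr) consumed by the sample = 0.02761 - 0.002708 = 0.02490 mol.
n(CaCO3) = 0.02490 / 2 = 0.01245 mol.
mass CaCO3 = 0.01245 x 100.09 = 1.246 g, so %CaCO3 = 1.246/1.7031 x 100 = 73.2%.

73.2%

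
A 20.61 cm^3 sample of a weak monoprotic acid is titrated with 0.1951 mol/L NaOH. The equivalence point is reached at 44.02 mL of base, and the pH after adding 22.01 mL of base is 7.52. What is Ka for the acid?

22.01 mL is half of the equivalence volume, so this is the half-equivalence point where [HA] = [A^-].
At half-equivalence pH = pKa, so pKa = 7.52.
Ka = 10^(-7.52) = 3.0 x 10^-8.

3.0 x 10^-8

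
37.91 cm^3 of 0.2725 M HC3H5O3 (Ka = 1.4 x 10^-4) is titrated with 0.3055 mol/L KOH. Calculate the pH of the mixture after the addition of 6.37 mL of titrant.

3.22

Initial n(HC3H5O3) = 0.2725 x 0.03791 = 0.01033 mol.
n(KOH) added = 0.3055 x 0.006370 = 0.001946 mol, converting that many moles of HC3H5O3 to C3H5O3-.
Remaining n(HC3H5O3) = 0.008384 mol; n(C3H5O3-) = 0.001946 mol.
By Henderson-Hasselbalch, pH = pKa + log([A^-]/[HA]) = 3.85 + log(0.001946/0.008384) = 3.85 + (-0.63) = 3.22.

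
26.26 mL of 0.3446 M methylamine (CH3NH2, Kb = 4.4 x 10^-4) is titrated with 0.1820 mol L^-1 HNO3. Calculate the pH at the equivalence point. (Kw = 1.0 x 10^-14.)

n(CH3NH2) = 0.3446 x 0.02626 = 0.009049 mol; V(HNO3) at equivalence = 0.009049/0.1820 = 0.04972 L.
At equivalence the base is fully converted to CH3NH3+; total volume = 0.07598 L, so [CH3NH3+] = 0.009049/0.07598 = 0.1191 M.
Ka(CH3NH3+) = Kw/Kb = 1.0e-14 / 4.4 x 10^-4 = 2.27e-11.
[H^+] = sqrt(Ka x [CH3NH3+]) = sqrt(2.27e-11 x 0.1191) = 1.65e-6 M.
pH = -log(1.65e-6) = 5.78.

5.78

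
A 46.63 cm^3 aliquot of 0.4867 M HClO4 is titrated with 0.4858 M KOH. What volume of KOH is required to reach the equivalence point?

n(HClO4) = 0.4867 mol/L x 0.04663 L = 0.02269 mol.
At equivalence n(KOH) = n(HClO4) = 0.02269 mol.
V(KOH) = 0.02269 / 0.4858 = 0.04672 L = 46.7 mL.

46.7 mL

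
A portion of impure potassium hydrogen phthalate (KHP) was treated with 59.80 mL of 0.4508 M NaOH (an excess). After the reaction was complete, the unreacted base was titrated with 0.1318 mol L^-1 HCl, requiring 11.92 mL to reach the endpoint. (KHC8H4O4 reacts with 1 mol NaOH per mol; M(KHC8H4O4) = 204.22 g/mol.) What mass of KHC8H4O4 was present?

5.18 g

Total n(NaOH) added = 0.4508 x 0.05980 = 0.02696 mol.
n(HCl) used = 0.1318 x 0.01192 = 0.001571 mol, which equals the excess n(NaOH).
So n(NaOH) consumed by the sample = 0.02696 - 0.001571 = 0.02539 mol.
n(KHC8H4O4) = 0.02539 / 1 = 0.02539 mol.
mass = 0.02539 mol x 204.22 g/mol = 5.18 g.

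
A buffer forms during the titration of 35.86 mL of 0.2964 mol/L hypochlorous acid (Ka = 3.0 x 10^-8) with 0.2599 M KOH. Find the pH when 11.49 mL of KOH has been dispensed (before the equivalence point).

Initial n(HClO) = 0.2964 x 0.03586 = 0.01063 mol.
n(KOH) added = 0.2599 x 0.01149 = 0.002986 mol, converting that many moles of HClO to ClO-.
Remaining n(HClO) = 0.007643 mol; n(ClO-) = 0.002986 mol.
By Henderson-Hasselbalch, pH = pKa + log([A^-]/[HA]) = 7.52 + log(0.002986/0.007643) = 7.52 + (-0.41) = 7.11.

7.11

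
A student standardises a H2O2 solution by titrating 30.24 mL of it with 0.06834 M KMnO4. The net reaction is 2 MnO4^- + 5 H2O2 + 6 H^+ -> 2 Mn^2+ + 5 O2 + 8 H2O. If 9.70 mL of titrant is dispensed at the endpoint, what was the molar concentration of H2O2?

n(KMnO4) = 0.06834 x 0.009700 = 0.0006629 mol.
From the balanced equation, 2 mol KMnO4 reacts with 5 mol H2O2, so n(H2O2) = 0.0006629 x 5/2 = 0.001657 mol.
[H2O2] = 0.001657 / 0.03024 L = 0.0548 M.

0.0548 M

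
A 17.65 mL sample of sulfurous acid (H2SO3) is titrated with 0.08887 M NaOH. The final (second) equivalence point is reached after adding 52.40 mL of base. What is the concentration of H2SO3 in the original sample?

n(NaOH) = 0.08887 x 0.05240 = 0.004657 mol.
At the final (second) equivalence point, 2 mol OH^- react per mol H2SO3, so n(H2SO3) = 0.004657 / 2 = 0.002328 mol.
[H2SO3] = 0.002328 / 0.01765 L = 0.132 M.

0.132 M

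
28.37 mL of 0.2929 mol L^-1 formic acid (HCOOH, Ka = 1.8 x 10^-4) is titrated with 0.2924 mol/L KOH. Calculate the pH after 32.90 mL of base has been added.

12.33

n(acid) = 0.2929 x 0.02837 = 0.008310 mol; n(KOH) added = 0.2924 x 0.03290 = 0.009620 mol.
Base is in excess by 0.009620 - 0.008310 = 0.001310 mol in a total volume of 0.06127 L.
[OH^-] = 0.001310/0.06127 = 0.02139 M, so pOH = 1.67 and pH = 14.00 - 1.67 = 12.33.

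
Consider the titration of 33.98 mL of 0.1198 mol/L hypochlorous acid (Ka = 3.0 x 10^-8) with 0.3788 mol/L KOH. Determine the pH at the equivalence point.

n(HClO) = 0.1198 x 0.03398 = 0.004071 mol; V(KOH) at equivalence = 0.004071/0.3788 = 0.01075 L.
At equivalence all the acid is converted to ClO-; total volume = 0.03398 + 0.01075 = 0.04473 L, so [ClO-] = 0.004071/0.04473 = 0.09102 M.
Kb = Kw/Ka = 1.0e-14 / 3.0 x 10^-8 = 3.33e-7.
[OH^-] = sqrt(Kb x [ClO-]) = sqrt(3.33e-7 x 0.09102) = 0.000174 M.
pOH = 3.76, so pH = 14.00 - 3.76 = 10.24.

10.24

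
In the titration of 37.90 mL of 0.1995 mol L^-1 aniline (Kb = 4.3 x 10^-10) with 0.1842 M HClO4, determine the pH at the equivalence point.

2.83

n(C6H5NH2) = 0.1995 x 0.03790 = 0.007561 mol; V(HClO4) at equivalence = 0.007561/0.1842 = 0.04105 L.
At equivalence the base is fully converted to C6H5NH3+; total volume = 0.07895 L, so [C6H5NH3+] = 0.007561/0.07895 = 0.09577 M.
Ka(C6H5NH3+) = Kw/Kb = 1.0e-14 / 4.3 x 10^-10 = 2.33e-5.
[H^+] = sqrt(Ka x [C6H5NH3+]) = sqrt(2.33e-5 x 0.09577) = 0.00149 M.
pH = -log(0.00149) = 2.83.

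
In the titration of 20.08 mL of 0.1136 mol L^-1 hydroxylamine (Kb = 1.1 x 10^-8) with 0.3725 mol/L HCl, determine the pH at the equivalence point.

3.55

n(NH2OH) = 0.1136 x 0.02008 = 0.002281 mol; V(HCl) at equivalence = 0.002281/0.3725 = 0.006124 L.
At equivalence the base is fully converted to NH3OH+; total volume = 0.02620 L, so [NH3OH+] = 0.002281/0.02620 = 0.08705 M.
Ka(NH3OH+) = Kw/Kb = 1.0e-14 / 1.1 x 10^-8 = 9.09e-7.
[H^+] = sqrt(Ka x [NH3OH+]) = sqrt(9.09e-7 x 0.08705) = 0.000281 M.
pH = -log(0.000281) = 3.55.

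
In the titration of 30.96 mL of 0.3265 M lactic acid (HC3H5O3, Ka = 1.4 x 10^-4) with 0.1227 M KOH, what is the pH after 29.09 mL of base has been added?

3.59

Initial n(HC3H5O3) = 0.3265 x 0.03096 = 0.01011 mol.
n(KOH) added = 0.1227 x 0.02909 = 0.003569 mol, converting that many moles of HC3H5O3 to C3H5O3-.
Remaining n(HC3H5O3) = 0.006539 mol; n(C3H5O3-) = 0.003569 mol.
By Henderson-Hasselbalch, pH = pKa + log([A^-]/[HA]) = 3.85 + log(0.003569/0.006539) = 3.85 + (-0.26) = 3.59.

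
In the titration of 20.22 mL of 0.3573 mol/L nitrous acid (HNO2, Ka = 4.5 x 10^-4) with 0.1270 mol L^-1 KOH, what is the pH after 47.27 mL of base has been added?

4.04

Initial n(HNO2) = 0.3573 x 0.02022 = 0.007225 mol.
n(KOH) added = 0.1270 x 0.04727 = 0.006003 mol, converting that many moles of HNO2 to NO2-.
Remaining n(HNO2) = 0.001221 mol; n(NO2-) = 0.006003 mol.
By Henderson-Hasselbalch, pH = pKa + log([A^-]/[HA]) = 3.35 + log(0.006003/0.001221) = 3.35 + (+0.69) = 4.04.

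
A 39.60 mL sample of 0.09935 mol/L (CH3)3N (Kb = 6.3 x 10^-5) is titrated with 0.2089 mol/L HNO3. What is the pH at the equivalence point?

n((CH3)3N) = 0.09935 x 0.03960 = 0.003934 mol; V(HNO3) at equivalence = 0.003934/0.2089 = 0.01883 L.
At equivalence the base is fully converted to (CH3)3NH+; total volume = 0.05843 L, so [(CH3)3NH+] = 0.003934/0.05843 = 0.06733 M.
Ka((CH3)3NH+) = Kw/Kb = 1.0e-14 / 6.3 x 10^-5 = 1.59e-10.
[H^+] = sqrt(Ka x [(CH3)3NH+]) = sqrt(1.59e-10 x 0.06733) = 3.27e-6 M.
pH = -log(3.27e-6) = 5.49.

5.49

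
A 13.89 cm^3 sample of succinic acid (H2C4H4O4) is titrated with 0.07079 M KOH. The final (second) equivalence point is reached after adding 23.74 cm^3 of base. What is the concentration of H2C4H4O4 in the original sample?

n(KOH) = 0.07079 x 0.02374 = 0.001681 mol.
At the final (second) equivalence point, 2 mol OH^- react per mol H2C4H4O4, so n(H2C4H4O4) = 0.001681 / 2 = 0.0008403 mol.
[H2C4H4O4] = 0.0008403 / 0.01389 L = 0.0605 M.

0.0605 M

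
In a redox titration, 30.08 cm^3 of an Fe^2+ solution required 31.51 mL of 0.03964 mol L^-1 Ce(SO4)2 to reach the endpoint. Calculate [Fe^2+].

0.0415 M

n(Ce(SO4)2) = 0.03964 x 0.03151 = 0.001249 mol.
From the balanced equation, 1 mol Ce(SO4)2 reacts with 1 mol Fe^2+, so n(Fe^2+) = 0.001249 x 1/1 = 0.001249 mol.
[Fe^2+] = 0.001249 / 0.03008 L = 0.0415 M.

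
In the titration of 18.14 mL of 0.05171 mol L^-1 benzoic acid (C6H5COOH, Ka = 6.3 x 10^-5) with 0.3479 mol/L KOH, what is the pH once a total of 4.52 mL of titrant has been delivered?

12.45

n(acid) = 0.05171 x 0.01814 = 0.0009380 mol; n(KOH) added = 0.3479 x 0.004520 = 0.001573 mol.
Base is in excess by 0.001573 - 0.0009380 = 0.0006345 mol in a total volume of 0.02266 L.
[OH^-] = 0.0006345/0.02266 = 0.02800 M, so pOH = 1.55 and pH = 14.00 - 1.55 = 12.45.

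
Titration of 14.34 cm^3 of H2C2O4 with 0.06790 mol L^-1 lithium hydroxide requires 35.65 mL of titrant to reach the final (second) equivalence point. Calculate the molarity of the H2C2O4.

n(LiOH) = 0.06790 x 0.03565 = 0.002421 mol.
At the final (second) equivalence point, 2 mol OH^- react per mol H2C2O4, so n(H2C2O4) = 0.002421 / 2 = 0.001210 mol.
[H2C2O4] = 0.001210 / 0.01434 L = 0.0844 M.

0.0844 M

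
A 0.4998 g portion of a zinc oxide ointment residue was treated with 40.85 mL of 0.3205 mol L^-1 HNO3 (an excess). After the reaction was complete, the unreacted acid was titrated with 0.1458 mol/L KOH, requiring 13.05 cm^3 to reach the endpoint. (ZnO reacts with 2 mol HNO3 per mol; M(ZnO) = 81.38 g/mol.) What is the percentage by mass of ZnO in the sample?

Total n(HNO3) added = 0.3205 x 0.04085 = 0.01309 mol.
n(KOH) used = 0.1458 x 0.01305 = 0.001903 mol, which equals the excess n(HNO3).
So n(HNO3) consumed by the sample = 0.01309 - 0.001903 = 0.01119 mol.
n(ZnO) = 0.01119 / 2 = 0.005595 mol.
mass ZnO = 0.005595 x 81.38 = 0.4553 g, so %ZnO = 0.4553/0.4998 x 100 = 91.1%.

91.1%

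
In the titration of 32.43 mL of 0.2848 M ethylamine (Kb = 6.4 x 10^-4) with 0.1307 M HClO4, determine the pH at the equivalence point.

n(C2H5NH2) = 0.2848 x 0.03243 = 0.009236 mol; V(HClO4) at equivalence = 0.009236/0.1307 = 0.07067 L.
At equivalence the base is fully converted to C2H5NH3+; total volume = 0.1031 L, so [C2H5NH3+] = 0.009236/0.1031 = 0.08959 M.
Ka(C2H5NH3+) = Kw/Kb = 1.0e-14 / 6.4 x 10^-4 = 1.56e-11.
[H^+] = sqrt(Ka x [C2H5NH3+]) = sqrt(1.56e-11 x 0.08959) = 1.18e-6 M.
pH = -log(1.18e-6) = 5.93.

5.93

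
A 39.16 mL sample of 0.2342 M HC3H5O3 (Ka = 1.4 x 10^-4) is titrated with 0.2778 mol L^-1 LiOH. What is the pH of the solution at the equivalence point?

8.48

n(HC3H5O3) = 0.2342 x 0.03916 = 0.009171 mol; V(LiOH) at equivalence = 0.009171/0.2778 = 0.03301 L.
At equivalence all the acid is converted to C3H5O3-; total volume = 0.03916 + 0.03301 = 0.07217 L, so [C3H5O3-] = 0.009171/0.07217 = 0.1271 M.
Kb = Kw/Ka = 1.0e-14 / 1.4 x 10^-4 = 7.14e-11.
[OH^-] = sqrt(Kb x [C3H5O3-]) = sqrt(7.14e-11 x 0.1271) = 3.01e-6 M.
pOH = 5.52, so pH = 14.00 - 5.52 = 8.48.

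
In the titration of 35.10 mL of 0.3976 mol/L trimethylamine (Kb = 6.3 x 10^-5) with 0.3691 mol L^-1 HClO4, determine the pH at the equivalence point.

n((CH3)3N) = 0.3976 x 0.03510 = 0.01396 mol; V(HClO4) at equivalence = 0.01396/0.3691 = 0.03781 L.
At equivalence the base is fully converted to (CH3)3NH+; total volume = 0.07291 L, so [(CH3)3NH+] = 0.01396/0.07291 = 0.1914 M.
Ka((CH3)3NH+) = Kw/Kb = 1.0e-14 / 6.3 x 10^-5 = 1.59e-10.
[H^+] = sqrt(Ka x [(CH3)3NH+]) = sqrt(1.59e-10 x 0.1914) = 5.51e-6 M.
pH = -log(5.51e-6) = 5.26.

5.26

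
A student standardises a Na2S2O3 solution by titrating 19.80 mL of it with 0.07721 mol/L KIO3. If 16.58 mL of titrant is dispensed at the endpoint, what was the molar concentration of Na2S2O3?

0.388 M

n(KIO3) = 0.07721 x 0.01658 = 0.001280 mol.
From the balanced equation, 1 mol KIO3 reacts with 6 mol Na2S2O3, so n(Na2S2O3) = 0.001280 x 6/1 = 0.007681 mol.
[Na2S2O3] = 0.007681 / 0.01980 L = 0.388 M.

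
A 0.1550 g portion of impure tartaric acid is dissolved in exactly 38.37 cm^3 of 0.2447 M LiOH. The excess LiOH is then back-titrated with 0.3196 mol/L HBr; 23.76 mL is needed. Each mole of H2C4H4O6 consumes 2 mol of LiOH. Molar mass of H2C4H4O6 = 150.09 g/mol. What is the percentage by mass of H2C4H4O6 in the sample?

86.9%

Total n(LiOH) added = 0.2447 x 0.03837 = 0.009389 mol.
n(HBr) used = 0.3196 x 0.02376 = 0.007594 mol, which equals the excess n(LiOH).
So n(LiOH) consumed by the sample = 0.009389 - 0.007594 = 0.001795 mol.
n(H2C4H4O6) = 0.001795 / 2 = 0.0008977 mol.
mass H2C4H4O6 = 0.0008977 x 150.09 = 0.1347 g, so %H2C4H4O6 = 0.1347/0.1550 x 100 = 86.9%.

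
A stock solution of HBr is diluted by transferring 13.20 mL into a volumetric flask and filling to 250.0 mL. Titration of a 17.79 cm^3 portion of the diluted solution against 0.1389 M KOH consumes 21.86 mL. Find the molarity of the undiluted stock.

n(KOH) = 0.1389 x 0.02186 = 0.003036 mol.
n(HBr) in the aliquot = 0.003036 mol.
[diluted HBr] = 0.003036 / 0.01779 = 0.1707 M.
Dilution factor = 250.0/13.20 = 18.94, so [stock] = 0.1707 x 18.94 = 3.23 M.

3.23 M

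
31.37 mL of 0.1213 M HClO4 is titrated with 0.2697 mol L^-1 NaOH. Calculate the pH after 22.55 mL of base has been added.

12.63

n(acid) = 0.1213 x 0.03137 = 0.003805 mol; n(NaOH) added = 0.2697 x 0.02255 = 0.006082 mol.
Base is in excess by 0.006082 - 0.003805 = 0.002277 mol in a total volume of 0.05392 L.
[OH^-] = 0.002277/0.05392 = 0.04222 M, so pOH = 1.37 and pH = 14.00 - 1.37 = 12.63.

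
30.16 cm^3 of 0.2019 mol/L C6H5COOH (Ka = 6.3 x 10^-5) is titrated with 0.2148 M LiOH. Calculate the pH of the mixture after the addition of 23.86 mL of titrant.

Initial n(C6H5COOH) = 0.2019 x 0.03016 = 0.006089 mol.
n(LiOH) added = 0.2148 x 0.02386 = 0.005125 mol, converting that many moles of C6H5COOH to C6H5COO-.
Remaining n(C6H5COOH) = 0.0009642 mol; n(C6H5COO-) = 0.005125 mol.
By Henderson-Hasselbalch, pH = pKa + log([A^-]/[HA]) = 4.20 + log(0.005125/0.0009642) = 4.20 + (+0.73) = 4.93.

4.93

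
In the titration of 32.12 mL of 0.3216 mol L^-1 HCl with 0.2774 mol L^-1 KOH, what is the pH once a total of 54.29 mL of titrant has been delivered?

12.74

n(acid) = 0.3216 x 0.03212 = 0.01033 mol; n(KOH) added = 0.2774 x 0.05429 = 0.01506 mol.
Base is in excess by 0.01506 - 0.01033 = 0.004730 mol in a total volume of 0.08641 L.
[OH^-] = 0.004730/0.08641 = 0.05474 M, so pOH = 1.26 and pH = 14.00 - 1.26 = 12.74.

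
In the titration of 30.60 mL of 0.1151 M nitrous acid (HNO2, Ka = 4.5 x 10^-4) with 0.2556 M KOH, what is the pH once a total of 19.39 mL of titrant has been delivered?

n(acid) = 0.1151 x 0.03060 = 0.003522 mol; n(KOH) added = 0.2556 x 0.01939 = 0.004956 mol.
Base is in excess by 0.004956 - 0.003522 = 0.001434 mol in a total volume of 0.04999 L.
[OH^-] = 0.001434/0.04999 = 0.02869 M, so pOH = 1.54 and pH = 14.00 - 1.54 = 12.46.

12.46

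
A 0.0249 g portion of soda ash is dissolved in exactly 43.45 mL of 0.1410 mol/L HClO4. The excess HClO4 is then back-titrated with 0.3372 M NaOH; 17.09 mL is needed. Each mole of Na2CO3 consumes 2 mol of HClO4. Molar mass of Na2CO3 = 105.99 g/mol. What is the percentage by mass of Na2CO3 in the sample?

Total n(HClO4) added = 0.1410 x 0.04345 = 0.006126 mol.
n(NaOH) used = 0.3372 x 0.01709 = 0.005763 mol, which equals the excess n(HClO4).
So n(HClO4) consumed by the sample = 0.006126 - 0.005763 = 0.0003637 mol.
n(Na2CO3) = 0.0003637 / 2 = 0.0001819 mol.
mass Na2CO3 = 0.0001819 x 105.99 = 0.01927 g, so %Na2CO3 = 0.01927/0.0249 x 100 = 77.4%.

77.4%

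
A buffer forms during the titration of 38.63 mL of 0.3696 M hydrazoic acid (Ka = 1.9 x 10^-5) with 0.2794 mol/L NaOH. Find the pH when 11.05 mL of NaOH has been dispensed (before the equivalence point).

4.16

Initial n(HN3) = 0.3696 x 0.03863 = 0.01428 mol.
n(NaOH) added = 0.2794 x 0.01105 = 0.003087 mol, converting that many moles of HN3 to N3-.
Remaining n(HN3) = 0.01119 mol; n(N3-) = 0.003087 mol.
By Henderson-Hasselbalch, pH = pKa + log([A^-]/[HA]) = 4.72 + log(0.003087/0.01119) = 4.72 + (-0.56) = 4.16.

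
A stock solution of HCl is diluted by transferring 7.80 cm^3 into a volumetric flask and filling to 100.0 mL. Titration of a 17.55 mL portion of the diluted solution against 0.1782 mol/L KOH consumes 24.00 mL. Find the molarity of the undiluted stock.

n(KOH) = 0.1782 x 0.02400 = 0.004277 mol.
n(HCl) in the aliquot = 0.004277 mol.
[diluted HCl] = 0.004277 / 0.01755 = 0.2437 M.
Dilution factor = 100.0/7.800 = 12.82, so [stock] = 0.2437 x 12.82 = 3.12 M.

3.12 M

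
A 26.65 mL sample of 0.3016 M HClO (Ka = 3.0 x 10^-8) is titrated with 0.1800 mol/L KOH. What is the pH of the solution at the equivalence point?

n(HClO) = 0.3016 x 0.02665 = 0.008038 mol; V(KOH) at equivalence = 0.008038/0.1800 = 0.04465 L.
At equivalence all the acid is converted to ClO-; total volume = 0.02665 + 0.04465 = 0.07130 L, so [ClO-] = 0.008038/0.07130 = 0.1127 M.
Kb = Kw/Ka = 1.0e-14 / 3.0 x 10^-8 = 3.33e-7.
[OH^-] = sqrt(Kb x [ClO-]) = sqrt(3.33e-7 x 0.1127) = 0.000194 M.
pOH = 3.71, so pH = 14.00 - 3.71 = 10.29.

10.29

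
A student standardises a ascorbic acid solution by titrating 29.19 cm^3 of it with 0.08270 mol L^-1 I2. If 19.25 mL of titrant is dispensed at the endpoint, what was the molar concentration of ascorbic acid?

n(I2) = 0.08270 x 0.01925 = 0.001592 mol.
From the balanced equation, 1 mol I2 reacts with 1 mol ascorbic acid, so n(ascorbic acid) = 0.001592 x 1/1 = 0.001592 mol.
[ascorbic acid] = 0.001592 / 0.02919 L = 0.0545 M.

0.0545 M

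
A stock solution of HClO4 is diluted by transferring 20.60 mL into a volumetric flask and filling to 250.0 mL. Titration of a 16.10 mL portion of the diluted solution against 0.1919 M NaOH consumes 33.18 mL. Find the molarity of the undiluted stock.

n(NaOH) = 0.1919 x 0.03318 = 0.006367 mol.
n(HClO4) in the aliquot = 0.006367 mol.
[diluted HClO4] = 0.006367 / 0.01610 = 0.3955 M.
Dilution factor = 250.0/20.60 = 12.14, so [stock] = 0.3955 x 12.14 = 4.80 M.

4.80 M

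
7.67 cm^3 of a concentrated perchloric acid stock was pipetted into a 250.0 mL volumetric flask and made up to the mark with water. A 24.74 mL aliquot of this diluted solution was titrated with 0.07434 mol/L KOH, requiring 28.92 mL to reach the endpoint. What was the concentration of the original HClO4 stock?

n(KOH) = 0.07434 x 0.02892 = 0.002150 mol.
n(HClO4) in the aliquot = 0.002150 mol.
[diluted HClO4] = 0.002150 / 0.02474 = 0.08690 M.
Dilution factor = 250.0/7.670 = 32.59, so [stock] = 0.08690 x 32.59 = 2.83 M.

2.83 M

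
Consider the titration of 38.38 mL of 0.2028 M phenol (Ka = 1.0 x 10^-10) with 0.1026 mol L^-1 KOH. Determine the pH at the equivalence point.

n(C6H5OH) = 0.2028 x 0.03838 = 0.007783 mol; V(KOH) at equivalence = 0.007783/0.1026 = 0.07586 L.
At equivalence all the acid is converted to C6H5O-; total volume = 0.03838 + 0.07586 = 0.1142 L, so [C6H5O-] = 0.007783/0.1142 = 0.06813 M.
Kb = Kw/Ka = 1.0e-14 / 1.0 x 10^-10 = 0.000100.
[OH^-] = sqrt(Kb x [C6H5O-]) = sqrt(0.000100 x 0.06813) = 0.00261 M.
pOH = 2.58, so pH = 14.00 - 2.58 = 11.42.

11.42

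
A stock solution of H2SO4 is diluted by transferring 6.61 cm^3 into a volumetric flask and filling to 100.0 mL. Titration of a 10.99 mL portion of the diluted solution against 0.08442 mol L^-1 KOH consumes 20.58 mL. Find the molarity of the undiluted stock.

n(KOH) = 0.08442 x 0.02058 = 0.001737 mol.
n(H2SO4) in the aliquot = 0.001737 x 1/2 = 0.0008687 mol.
[diluted H2SO4] = 0.0008687 / 0.01099 = 0.07904 M.
Dilution factor = 100.0/6.610 = 15.13, so [stock] = 0.07904 x 15.13 = 1.20 M.

1.20 M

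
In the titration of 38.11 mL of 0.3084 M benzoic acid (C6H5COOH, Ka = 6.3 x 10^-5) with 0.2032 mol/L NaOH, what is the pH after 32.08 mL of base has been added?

Initial n(C6H5COOH) = 0.3084 x 0.03811 = 0.01175 mol.
n(NaOH) added = 0.2032 x 0.03208 = 0.006519 mol, converting that many moles of C6H5COOH to C6H5COO-.
Remaining n(C6H5COOH) = 0.005234 mol; n(C6H5COO-) = 0.006519 mol.
By Henderson-Hasselbalch, pH = pKa + log([A^-]/[HA]) = 4.20 + log(0.006519/0.005234) = 4.20 + (+0.10) = 4.30.

4.30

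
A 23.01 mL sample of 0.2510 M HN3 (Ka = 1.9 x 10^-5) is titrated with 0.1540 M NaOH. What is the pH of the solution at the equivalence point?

8.85

n(HN3) = 0.2510 x 0.02301 = 0.005776 mol; V(NaOH) at equivalence = 0.005776/0.1540 = 0.03750 L.
At equivalence all the acid is converted to N3-; total volume = 0.02301 + 0.03750 = 0.06051 L, so [N3-] = 0.005776/0.06051 = 0.09544 M.
Kb = Kw/Ka = 1.0e-14 / 1.9 x 10^-5 = 5.26e-10.
[OH^-] = sqrt(Kb x [N3-]) = sqrt(5.26e-10 x 0.09544) = 7.09e-6 M.
pOH = 5.15, so pH = 14.00 - 5.15 = 8.85.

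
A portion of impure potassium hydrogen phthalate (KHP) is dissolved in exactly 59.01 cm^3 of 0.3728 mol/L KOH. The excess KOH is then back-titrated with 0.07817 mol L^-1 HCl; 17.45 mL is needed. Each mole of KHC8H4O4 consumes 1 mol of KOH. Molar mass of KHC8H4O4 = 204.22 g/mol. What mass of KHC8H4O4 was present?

4.21 g

Total n(KOH) added = 0.3728 x 0.05901 = 0.02200 mol.
n(HCl) used = 0.07817 x 0.01745 = 0.001364 mol, which equals the excess n(KOH).
So n(KOH) consumed by the sample = 0.02200 - 0.001364 = 0.02063 mol.
n(KHC8H4O4) = 0.02063 / 1 = 0.02063 mol.
mass = 0.02063 mol x 204.22 g/mol = 4.21 g.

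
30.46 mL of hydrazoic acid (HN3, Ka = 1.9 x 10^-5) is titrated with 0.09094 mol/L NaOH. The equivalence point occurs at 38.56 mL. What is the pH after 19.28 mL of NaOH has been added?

4.72

19.28 mL is exactly half the equivalence volume (38.56/2), i.e. the half-equivalence point.
There, n(HA) = n(A^-), so pH = pKa = -log(1.9 x 10^-5) = 4.72.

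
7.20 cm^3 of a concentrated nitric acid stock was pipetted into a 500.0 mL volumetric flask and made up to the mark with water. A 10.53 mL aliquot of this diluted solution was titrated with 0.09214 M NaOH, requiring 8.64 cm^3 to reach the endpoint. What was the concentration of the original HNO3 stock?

5.25 M

n(NaOH) = 0.09214 x 0.008640 = 0.0007961 mol.
n(HNO3) in the aliquot = 0.0007961 mol.
[diluted HNO3] = 0.0007961 / 0.01053 = 0.07560 M.
Dilution factor = 500.0/7.200 = 69.44, so [stock] = 0.07560 x 69.44 = 5.25 M.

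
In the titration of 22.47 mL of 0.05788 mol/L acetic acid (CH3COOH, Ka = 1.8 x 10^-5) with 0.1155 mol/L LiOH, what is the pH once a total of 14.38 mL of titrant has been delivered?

n(acid) = 0.05788 x 0.02247 = 0.001301 mol; n(LiOH) added = 0.1155 x 0.01438 = 0.001661 mol.
Base is in excess by 0.001661 - 0.001301 = 0.0003603 mol in a total volume of 0.03685 L.
[OH^-] = 0.0003603/0.03685 = 0.009778 M, so pOH = 2.01 and pH = 14.00 - 2.01 = 11.99.

11.99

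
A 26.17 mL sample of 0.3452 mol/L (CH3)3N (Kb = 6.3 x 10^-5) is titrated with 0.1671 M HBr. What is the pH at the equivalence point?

n((CH3)3N) = 0.3452 x 0.02617 = 0.009034 mol; V(HBr) at equivalence = 0.009034/0.1671 = 0.05406 L.
At equivalence the base is fully converted to (CH3)3NH+; total volume = 0.08023 L, so [(CH3)3NH+] = 0.009034/0.08023 = 0.1126 M.
Ka((CH3)3NH+) = Kw/Kb = 1.0e-14 / 6.3 x 10^-5 = 1.59e-10.
[H^+] = sqrt(Ka x [(CH3)3NH+]) = sqrt(1.59e-10 x 0.1126) = 4.23e-6 M.
pH = -log(4.23e-6) = 5.37.

5.37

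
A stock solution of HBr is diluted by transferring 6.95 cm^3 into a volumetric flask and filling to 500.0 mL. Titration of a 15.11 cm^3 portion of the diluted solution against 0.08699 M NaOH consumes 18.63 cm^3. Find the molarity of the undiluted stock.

7.72 M

n(NaOH) = 0.08699 x 0.01863 = 0.001621 mol.
n(HBr) in the aliquot = 0.001621 mol.
[diluted HBr] = 0.001621 / 0.01511 = 0.1073 M.
Dilution factor = 500.0/6.950 = 71.94, so [stock] = 0.1073 x 71.94 = 7.72 M.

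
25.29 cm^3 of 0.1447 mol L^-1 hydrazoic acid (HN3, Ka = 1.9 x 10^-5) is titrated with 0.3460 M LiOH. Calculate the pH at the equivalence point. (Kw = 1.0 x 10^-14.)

8.86

n(HN3) = 0.1447 x 0.02529 = 0.003659 mol; V(LiOH) at equivalence = 0.003659/0.3460 = 0.01058 L.
At equivalence all the acid is converted to N3-; total volume = 0.02529 + 0.01058 = 0.03587 L, so [N3-] = 0.003659/0.03587 = 0.1020 M.
Kb = Kw/Ka = 1.0e-14 / 1.9 x 10^-5 = 5.26e-10.
[OH^-] = sqrt(Kb x [N3-]) = sqrt(5.26e-10 x 0.1020) = 7.33e-6 M.
pOH = 5.14, so pH = 14.00 - 5.14 = 8.86.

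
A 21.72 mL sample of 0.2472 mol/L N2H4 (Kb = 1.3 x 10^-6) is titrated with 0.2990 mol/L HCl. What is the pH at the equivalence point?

4.49

n(N2H4) = 0.2472 x 0.02172 = 0.005369 mol; V(HCl) at equivalence = 0.005369/0.2990 = 0.01796 L.
At equivalence the base is fully converted to N2H5+; total volume = 0.03968 L, so [N2H5+] = 0.005369/0.03968 = 0.1353 M.
Ka(N2H5+) = Kw/Kb = 1.0e-14 / 1.3 x 10^-6 = 7.69e-9.
[H^+] = sqrt(Ka x [N2H5+]) = sqrt(7.69e-9 x 0.1353) = 3.23e-5 M.
pH = -log(3.23e-5) = 4.49.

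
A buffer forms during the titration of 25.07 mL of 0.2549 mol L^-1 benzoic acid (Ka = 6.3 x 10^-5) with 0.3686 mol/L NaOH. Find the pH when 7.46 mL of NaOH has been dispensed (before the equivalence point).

Initial n(C6H5COOH) = 0.2549 x 0.02507 = 0.006390 mol.
n(NaOH) added = 0.3686 x 0.007460 = 0.002750 mol, converting that many moles of C6H5COOH to C6H5COO-.
Remaining n(C6H5COOH) = 0.003641 mol; n(C6H5COO-) = 0.002750 mol.
By Henderson-Hasselbalch, pH = pKa + log([A^-]/[HA]) = 4.20 + log(0.002750/0.003641) = 4.20 + (-0.12) = 4.08.

4.08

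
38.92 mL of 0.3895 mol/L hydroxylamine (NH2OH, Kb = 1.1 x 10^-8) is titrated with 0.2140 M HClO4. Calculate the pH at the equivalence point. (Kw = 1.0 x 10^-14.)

n(NH2OH) = 0.3895 x 0.03892 = 0.01516 mol; V(HClO4) at equivalence = 0.01516/0.2140 = 0.07084 L.
At equivalence the base is fully converted to NH3OH+; total volume = 0.1098 L, so [NH3OH+] = 0.01516/0.1098 = 0.1381 M.
Ka(NH3OH+) = Kw/Kb = 1.0e-14 / 1.1 x 10^-8 = 9.09e-7.
[H^+] = sqrt(Ka x [NH3OH+]) = sqrt(9.09e-7 x 0.1381) = 0.000354 M.
pH = -log(0.000354) = 3.45.

3.45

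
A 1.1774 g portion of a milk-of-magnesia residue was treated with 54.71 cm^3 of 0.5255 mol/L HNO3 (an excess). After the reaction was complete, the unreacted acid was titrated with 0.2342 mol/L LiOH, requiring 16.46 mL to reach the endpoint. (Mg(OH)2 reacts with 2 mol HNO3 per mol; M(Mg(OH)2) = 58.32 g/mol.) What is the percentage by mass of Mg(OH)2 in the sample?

61.7%

Total n(HNO3) added = 0.5255 x 0.05471 = 0.02875 mol.
n(LiOH) used = 0.2342 x 0.01646 = 0.003855 mol, which equals the excess n(HNO3).
So n(HNO3) consumed by the sample = 0.02875 - 0.003855 = 0.02490 mol.
n(Mg(OH)2) = 0.02490 / 2 = 0.01245 mol.
mass Mg(OH)2 = 0.01245 x 58.32 = 0.7259 g, so %Mg(OH)2 = 0.7259/1.1774 x 100 = 61.7%.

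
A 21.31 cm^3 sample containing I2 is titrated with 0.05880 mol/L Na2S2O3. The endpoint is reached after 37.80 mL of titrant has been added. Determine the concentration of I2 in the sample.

0.0522 M

n(Na2S2O3) = 0.05880 x 0.03780 = 0.002223 mol.
From the balanced equation, 2 mol Na2S2O3 reacts with 1 mol I2, so n(I2) = 0.002223 x 1/2 = 0.001111 mol.
[I2] = 0.001111 / 0.02131 L = 0.0522 M.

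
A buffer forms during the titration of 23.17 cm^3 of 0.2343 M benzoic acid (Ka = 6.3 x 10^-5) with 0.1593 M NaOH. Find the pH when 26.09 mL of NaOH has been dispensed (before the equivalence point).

4.71

Initial n(C6H5COOH) = 0.2343 x 0.02317 = 0.005429 mol.
n(NaOH) added = 0.1593 x 0.02609 = 0.004156 mol, converting that many moles of C6H5COOH to C6H5COO-.
Remaining n(C6H5COOH) = 0.001273 mol; n(C6H5COO-) = 0.004156 mol.
By Henderson-Hasselbalch, pH = pKa + log([A^-]/[HA]) = 4.20 + log(0.004156/0.001273) = 4.20 + (+0.51) = 4.71.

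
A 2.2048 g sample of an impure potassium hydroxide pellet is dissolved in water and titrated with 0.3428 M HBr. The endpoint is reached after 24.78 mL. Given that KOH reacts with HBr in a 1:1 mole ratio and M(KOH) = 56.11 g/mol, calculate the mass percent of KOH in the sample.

21.6%

n(HBr) = 0.3428 x 0.02478 = 0.008495 mol.
n(KOH) = 0.008495 / 1 = 0.008495 mol.
mass of KOH = 0.008495 x 56.11 = 0.4766 g.
% purity = 0.4766 / 2.2048 x 100 = 21.6%.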